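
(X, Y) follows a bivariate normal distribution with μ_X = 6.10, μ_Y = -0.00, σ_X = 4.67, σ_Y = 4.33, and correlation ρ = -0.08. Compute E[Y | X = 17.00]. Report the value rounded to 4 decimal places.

-0.8085

For a bivariate normal, E[Y | X=x] = μ_Y + ρ·(σ_Y/σ_X)·(x − μ_X).
E[Y | X=17.00] = -0.00 + (-0.08)·(4.33/4.67)·(17.00 − (6.10)) = -0.00 + (-0.074176)·(10.9) = -0.8085.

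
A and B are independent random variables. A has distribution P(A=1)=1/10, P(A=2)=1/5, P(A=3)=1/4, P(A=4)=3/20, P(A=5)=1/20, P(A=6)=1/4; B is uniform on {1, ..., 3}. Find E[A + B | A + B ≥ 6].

P(A + B ≥ 6) = 29/60.
Summing (A+B)·P(x,y) over outcomes with A + B ≥ 6 gives 7/2.
E[A + B | A + B ≥ 6] = (7/2) / (29/60) = 210/29.

210/29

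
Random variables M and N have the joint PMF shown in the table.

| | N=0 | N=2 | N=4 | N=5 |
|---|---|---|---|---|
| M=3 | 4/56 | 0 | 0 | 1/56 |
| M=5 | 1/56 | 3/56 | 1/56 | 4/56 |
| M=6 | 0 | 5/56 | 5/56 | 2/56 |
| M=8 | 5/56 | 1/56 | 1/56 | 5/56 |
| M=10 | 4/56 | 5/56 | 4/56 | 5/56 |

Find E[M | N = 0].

P(N = 0) = 1/4.
Σ M·P over the event = 3·(4/56) + 5·(1/56) + 8·(5/56) + 10·(4/56) = 97/56.
E[M | N = 0] = (97/56) / (1/4) = 97/14.

97/14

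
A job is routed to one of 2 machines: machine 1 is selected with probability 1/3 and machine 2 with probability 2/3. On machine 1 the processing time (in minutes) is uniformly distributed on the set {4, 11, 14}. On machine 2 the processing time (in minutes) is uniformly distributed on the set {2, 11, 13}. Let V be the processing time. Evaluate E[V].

E[V | machine 1] = (4+11+14)/3 = 29/3.
E[V | machine 2] = (2+11+13)/3 = 26/3.
By the law of total expectation,
E[V] = (1/3)·(29/3) + (2/3)·(26/3) = 9.

9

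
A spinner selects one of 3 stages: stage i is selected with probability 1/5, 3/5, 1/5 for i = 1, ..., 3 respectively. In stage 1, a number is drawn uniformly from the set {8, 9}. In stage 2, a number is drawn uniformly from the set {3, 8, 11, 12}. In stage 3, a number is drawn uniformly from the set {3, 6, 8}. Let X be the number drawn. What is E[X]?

119/15

E[X | stage 1] = (8+9)/2 = 17/2.
E[X | stage 2] = (3+8+11+12)/4 = 17/2.
E[X | stage 3] = (3+6+8)/3 = 17/3.
By the law of total expectation,
E[X] = (1/5)·(17/2) + (3/5)·(17/2) + (1/5)·(17/3) = 119/15.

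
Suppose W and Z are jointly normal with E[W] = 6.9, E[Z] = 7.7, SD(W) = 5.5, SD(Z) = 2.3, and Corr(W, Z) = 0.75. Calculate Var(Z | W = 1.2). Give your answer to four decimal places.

Var(Z | W=x) = (1 − ρ²)·σ_Z².
Var(Z | W=1.2) = (2.3)²·(1 − (0.75)²) = 5.29·0.4375 = 2.3144.

2.3144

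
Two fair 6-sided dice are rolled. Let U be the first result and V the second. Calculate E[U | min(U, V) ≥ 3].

P(min(U, V) ≥ 3) = 4/9.
Summing U·P(x,y) over outcomes with min(U, V) ≥ 3 gives 2.
E[U | min(U, V) ≥ 3] = (2) / (4/9) = 9/2.

9/2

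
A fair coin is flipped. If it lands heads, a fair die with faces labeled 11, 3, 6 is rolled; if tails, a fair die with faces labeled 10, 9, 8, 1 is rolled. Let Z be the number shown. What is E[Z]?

E[Z | heads] = (11+3+6)/3 = 20/3.
E[Z | tails] = (10+9+8+1)/4 = 7.
By the law of total expectation,
E[Z] = (1/2)·(20/3) + (1/2)·(7) = 41/6.

41/6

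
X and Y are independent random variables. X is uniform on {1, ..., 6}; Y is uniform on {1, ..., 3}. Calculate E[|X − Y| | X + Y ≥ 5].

29/12

P(X + Y ≥ 5) = 2/3.
Summing |X−Y|·P(x,y) over outcomes with X + Y ≥ 5 gives 29/18.
E[|X − Y| | X + Y ≥ 5] = (29/18) / (2/3) = 29/12.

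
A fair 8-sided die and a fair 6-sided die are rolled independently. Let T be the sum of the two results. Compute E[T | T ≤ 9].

214/33

P(T ≤ 9) = 11/16.
Σ over the event: 2·1/48 + 3·1/24 + 4·1/16 + 5·1/12 + 6·5/48 + 7·1/8 + 8·1/8 + 9·1/8 = 107/24.
E[T | T ≤ 9] = (107/24) / (11/16) = 214/33.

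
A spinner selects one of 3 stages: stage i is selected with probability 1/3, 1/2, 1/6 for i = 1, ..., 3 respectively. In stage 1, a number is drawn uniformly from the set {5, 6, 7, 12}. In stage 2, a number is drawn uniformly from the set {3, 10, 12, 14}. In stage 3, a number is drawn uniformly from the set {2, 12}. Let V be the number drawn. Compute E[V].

E[V | stage 1] = (5+6+7+12)/4 = 15/2.
E[V | stage 2] = (3+10+12+14)/4 = 39/4.
E[V | stage 3] = (2+12)/2 = 7.
E[V] = (1/3)·(15/2) + (1/2)·(39/4) + (1/6)·(7) = 205/24.

205/24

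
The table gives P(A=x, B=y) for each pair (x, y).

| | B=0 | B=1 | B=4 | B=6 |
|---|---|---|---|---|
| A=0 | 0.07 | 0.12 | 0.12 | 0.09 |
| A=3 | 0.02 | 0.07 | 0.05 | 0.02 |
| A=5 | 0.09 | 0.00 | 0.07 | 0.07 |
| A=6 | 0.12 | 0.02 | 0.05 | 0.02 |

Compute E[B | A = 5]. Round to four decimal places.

3.0435

P(A = 5) = 0.23.
Σ B·P over the event = 0·(0.09) + 4·(0.07) + 6·(0.07) = 0.70.
E[B | A = 5] = (0.70) / (0.23) = 3.0435.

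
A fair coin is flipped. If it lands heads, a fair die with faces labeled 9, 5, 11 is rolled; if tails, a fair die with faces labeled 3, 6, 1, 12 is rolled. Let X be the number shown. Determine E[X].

E[X | heads] = (9+5+11)/3 = 25/3.
E[X | tails] = (3+6+1+12)/4 = 11/2.
E[X] = (1/2)·(25/3) + (1/2)·(11/2) = 83/12.

83/12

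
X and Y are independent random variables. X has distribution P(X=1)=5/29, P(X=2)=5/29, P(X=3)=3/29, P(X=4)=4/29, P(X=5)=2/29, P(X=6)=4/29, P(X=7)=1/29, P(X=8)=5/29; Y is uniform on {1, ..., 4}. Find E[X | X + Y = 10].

71/10

P(X + Y = 10) = 5/58.
Summing X·P(x,y) over outcomes with X + Y = 10 gives 71/116.
E[X | X + Y = 10] = (71/116) / (5/58) = 71/10.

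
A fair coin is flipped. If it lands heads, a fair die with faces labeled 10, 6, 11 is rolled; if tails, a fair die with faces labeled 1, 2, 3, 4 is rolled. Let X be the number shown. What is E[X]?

E[X | heads] = (10+6+11)/3 = 9.
E[X | tails] = (1+2+3+4)/4 = 5/2.
E[X] = (1/2)·(9) + (1/2)·(5/2) = 23/4.

23/4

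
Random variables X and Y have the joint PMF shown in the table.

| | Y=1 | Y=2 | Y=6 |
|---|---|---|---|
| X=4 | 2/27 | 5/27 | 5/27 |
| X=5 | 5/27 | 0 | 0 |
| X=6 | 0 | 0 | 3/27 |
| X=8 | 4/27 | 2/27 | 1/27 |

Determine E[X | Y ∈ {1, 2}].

101/18

P(Y ∈ {1, 2}) = 2/3.
Σ X·P over the event = 4·(2/27) + 4·(5/27) + 5·(5/27) + 8·(4/27) + 8·(2/27) = 101/27.
E[X | Y ∈ {1, 2}] = (101/27) / (2/3) = 101/18.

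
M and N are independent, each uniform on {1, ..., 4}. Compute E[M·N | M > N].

35/6

Outcomes with M > N: (2,1), (3,1), (3,2), (4,1), (4,2), (4,3), each with probability 1/16.
E[M·N | M > N] = (2 + 3 + 6 + 4 + 8 + 12) / 6 = 35/6.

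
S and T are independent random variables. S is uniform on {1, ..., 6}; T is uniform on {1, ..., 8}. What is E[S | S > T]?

14/3

P(S > T) = 5/16.
Summing S·P(x,y) over outcomes with S > T gives 35/24.
E[S | S > T] = (35/24) / (5/16) = 14/3.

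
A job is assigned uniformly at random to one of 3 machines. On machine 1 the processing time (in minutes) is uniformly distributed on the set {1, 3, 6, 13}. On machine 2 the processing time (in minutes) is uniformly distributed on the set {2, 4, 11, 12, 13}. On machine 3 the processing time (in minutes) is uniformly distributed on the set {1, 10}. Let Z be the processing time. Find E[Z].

131/20

E[Z | machine 1] = (1+3+6+13)/4 = 23/4.
E[Z | machine 2] = (2+4+11+12+13)/5 = 42/5.
E[Z | machine 3] = (1+10)/2 = 11/2.
E[Z] = (1/3)·(23/4) + (1/3)·(42/5) + (1/3)·(11/2) = 131/20.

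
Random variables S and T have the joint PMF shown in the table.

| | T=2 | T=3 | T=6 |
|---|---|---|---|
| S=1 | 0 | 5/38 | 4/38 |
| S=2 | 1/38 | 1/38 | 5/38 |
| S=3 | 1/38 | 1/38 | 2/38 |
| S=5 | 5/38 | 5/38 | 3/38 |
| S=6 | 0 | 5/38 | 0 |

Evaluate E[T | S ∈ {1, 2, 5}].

117/29

P(S ∈ {1, 2, 5}) = 29/38.
Σ T·P over the event = 3·(5/38) + 6·(4/38) + 2·(1/38) + 3·(1/38) + 6·(5/38) + 2·(5/38) + 3·(5/38) + 6·(3/38) = 117/38.
E[T | S ∈ {1, 2, 5}] = (117/38) / (29/38) = 117/29.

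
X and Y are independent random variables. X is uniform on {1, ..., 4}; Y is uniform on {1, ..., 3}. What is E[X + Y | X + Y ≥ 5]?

Outcomes with X + Y ≥ 5: (2,3), (3,2), (3,3), (4,1), (4,2), (4,3), each with probability 1/12.
E[X + Y | X + Y ≥ 5] = (5 + 5 + 6 + 5 + 6 + 7) / 6 = 17/3.

17/3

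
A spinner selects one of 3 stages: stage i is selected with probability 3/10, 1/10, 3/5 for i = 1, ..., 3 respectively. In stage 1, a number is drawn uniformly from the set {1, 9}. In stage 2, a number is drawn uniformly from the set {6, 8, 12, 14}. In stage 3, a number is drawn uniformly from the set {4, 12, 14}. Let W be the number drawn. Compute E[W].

E[W | stage 1] = (1+9)/2 = 5.
E[W | stage 2] = (6+8+12+14)/4 = 10.
E[W | stage 3] = (4+12+14)/3 = 10.
E[W] = (3/10)·(5) + (1/10)·(10) + (3/5)·(10) = 17/2.

17/2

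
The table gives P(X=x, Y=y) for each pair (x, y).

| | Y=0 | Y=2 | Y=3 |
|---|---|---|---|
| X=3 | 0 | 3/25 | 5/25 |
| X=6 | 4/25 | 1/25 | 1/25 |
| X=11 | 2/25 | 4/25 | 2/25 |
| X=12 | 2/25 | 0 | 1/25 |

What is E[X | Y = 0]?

P(Y = 0) = 8/25.
Σ X·P over the event = 6·(4/25) + 11·(2/25) + 12·(2/25) = 14/5.
E[X | Y = 0] = (14/5) / (8/25) = 35/4.

35/4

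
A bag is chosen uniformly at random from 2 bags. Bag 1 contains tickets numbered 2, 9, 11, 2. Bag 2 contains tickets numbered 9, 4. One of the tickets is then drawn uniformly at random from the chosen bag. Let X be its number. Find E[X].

25/4

E[X | bag 1] = (2+9+11+2)/4 = 6.
E[X | bag 2] = (9+4)/2 = 13/2.
E[X] = (1/2)·(6) + (1/2)·(13/2) = 25/4.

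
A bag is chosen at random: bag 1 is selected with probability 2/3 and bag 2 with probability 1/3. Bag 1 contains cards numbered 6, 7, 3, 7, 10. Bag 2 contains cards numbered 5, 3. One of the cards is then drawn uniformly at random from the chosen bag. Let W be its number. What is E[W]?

86/15

E[W | bag 1] = (6+7+3+7+10)/5 = 33/5.
E[W | bag 2] = (5+3)/2 = 4.
E[W] = (2/3)·(33/5) + (1/3)·(4) = 86/15.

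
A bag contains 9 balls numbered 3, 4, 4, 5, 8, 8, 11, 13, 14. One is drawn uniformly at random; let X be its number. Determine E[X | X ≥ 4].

67/8

P(X ≥ 4) = 8/9.
Σ over the event: 4·2/9 + 5·1/9 + 8·2/9 + 11·1/9 + 13·1/9 + 14·1/9 = 67/9.
E[X | X ≥ 4] = (67/9) / (8/9) = 67/8.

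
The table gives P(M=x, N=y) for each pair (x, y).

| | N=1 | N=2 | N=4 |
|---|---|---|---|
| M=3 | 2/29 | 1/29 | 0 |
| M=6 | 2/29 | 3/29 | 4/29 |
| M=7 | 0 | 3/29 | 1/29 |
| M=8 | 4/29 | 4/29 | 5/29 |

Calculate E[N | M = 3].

P(M = 3) = 3/29.
Σ N·P over the event = 1·(2/29) + 2·(1/29) = 4/29.
E[N | M = 3] = (4/29) / (3/29) = 4/3.

4/3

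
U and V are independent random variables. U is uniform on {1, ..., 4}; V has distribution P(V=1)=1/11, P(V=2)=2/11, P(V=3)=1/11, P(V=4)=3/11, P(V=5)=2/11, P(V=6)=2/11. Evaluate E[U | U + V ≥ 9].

11/3

P(U + V ≥ 9) = 3/22.
Summing U·P(x,y) over outcomes with U + V ≥ 9 gives 1/2.
E[U | U + V ≥ 9] = (1/2) / (3/22) = 11/3.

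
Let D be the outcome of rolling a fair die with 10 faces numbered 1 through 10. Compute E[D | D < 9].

9/2

Given D < 9, D is equally likely to be any of {1, 2, 3, 4, 5, 6, 7, 8}.
E[D | D < 9] = (1 + 2 + 3 + 4 + 5 + 6 + 7 + 8) / 8 = 9/2.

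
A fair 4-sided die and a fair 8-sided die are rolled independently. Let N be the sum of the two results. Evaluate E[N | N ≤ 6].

P(N ≤ 6) = 7/16.
Σ over the event: 2·1/32 + 3·1/16 + 4·3/32 + 5·1/8 + 6·1/8 = 2.
E[N | N ≤ 6] = (2) / (7/16) = 32/7.

32/7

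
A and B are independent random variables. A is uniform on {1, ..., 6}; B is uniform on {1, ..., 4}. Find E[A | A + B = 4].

2

Outcomes with A + B = 4: (1,3), (2,2), (3,1), each with probability 1/24.
E[A | A + B = 4] = (1 + 2 + 3) / 3 = 2.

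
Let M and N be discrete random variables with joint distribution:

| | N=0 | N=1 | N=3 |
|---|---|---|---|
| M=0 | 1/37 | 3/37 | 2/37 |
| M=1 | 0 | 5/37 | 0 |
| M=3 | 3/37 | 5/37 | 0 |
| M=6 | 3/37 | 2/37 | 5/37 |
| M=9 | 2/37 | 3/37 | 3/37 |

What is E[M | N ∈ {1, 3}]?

P(N ∈ {1, 3}) = 28/37.
Σ M·P over the event = 0·(3/37) + 0·(2/37) + 1·(5/37) + 3·(5/37) + 6·(2/37) + 6·(5/37) + 9·(3/37) + 9·(3/37) = 116/37.
E[M | N ∈ {1, 3}] = (116/37) / (28/37) = 29/7.

29/7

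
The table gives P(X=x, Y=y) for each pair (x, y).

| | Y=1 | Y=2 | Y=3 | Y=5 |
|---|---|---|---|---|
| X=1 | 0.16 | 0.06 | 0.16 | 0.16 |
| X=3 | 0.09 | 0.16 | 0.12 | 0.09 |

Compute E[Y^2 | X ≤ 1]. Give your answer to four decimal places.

P(X ≤ 1) = 0.54.
Summing Y^2·P(X=x,Y=y) over the conditioning event gives 5.84.
E[Y^2 | X ≤ 1] = (5.84) / (0.54) = 10.8148.

10.8148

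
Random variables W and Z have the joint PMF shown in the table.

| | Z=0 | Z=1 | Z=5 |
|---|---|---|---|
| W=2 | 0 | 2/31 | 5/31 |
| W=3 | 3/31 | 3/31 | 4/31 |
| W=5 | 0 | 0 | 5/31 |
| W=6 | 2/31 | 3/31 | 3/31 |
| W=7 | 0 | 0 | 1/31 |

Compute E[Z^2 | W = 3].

P(W = 3) = 10/31.
Summing Z^2·P(W=x,Z=y) over the conditioning event gives 103/31.
E[Z^2 | W = 3] = (103/31) / (10/31) = 103/10.

103/10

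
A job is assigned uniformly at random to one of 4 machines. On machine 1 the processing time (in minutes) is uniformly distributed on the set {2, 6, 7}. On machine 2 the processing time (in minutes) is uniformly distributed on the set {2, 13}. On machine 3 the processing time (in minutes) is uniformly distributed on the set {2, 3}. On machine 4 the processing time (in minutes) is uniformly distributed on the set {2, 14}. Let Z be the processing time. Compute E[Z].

E[Z | machine 1] = (2+6+7)/3 = 5.
E[Z | machine 2] = (2+13)/2 = 15/2.
E[Z | machine 3] = (2+3)/2 = 5/2.
E[Z | machine 4] = (2+14)/2 = 8.
By the law of total expectation,
E[Z] = (1/4)·(5) + (1/4)·(15/2) + (1/4)·(5/2) + (1/4)·(8) = 23/4.

23/4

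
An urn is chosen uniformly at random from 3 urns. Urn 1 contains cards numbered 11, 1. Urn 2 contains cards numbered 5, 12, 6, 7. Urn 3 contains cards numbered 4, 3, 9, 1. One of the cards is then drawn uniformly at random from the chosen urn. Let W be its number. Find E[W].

71/12

E[W | urn 1] = (11+1)/2 = 6.
E[W | urn 2] = (5+12+6+7)/4 = 15/2.
E[W | urn 3] = (4+3+9+1)/4 = 17/4.
E[W] = (1/3)·(6) + (1/3)·(15/2) + (1/3)·(17/4) = 71/12.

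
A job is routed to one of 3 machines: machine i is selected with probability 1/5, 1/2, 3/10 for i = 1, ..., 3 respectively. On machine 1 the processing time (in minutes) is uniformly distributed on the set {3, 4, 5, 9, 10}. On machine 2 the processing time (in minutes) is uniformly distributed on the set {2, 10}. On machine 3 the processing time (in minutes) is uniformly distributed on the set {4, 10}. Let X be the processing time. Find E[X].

E[X | machine 1] = (3+4+5+9+10)/5 = 31/5.
E[X | machine 2] = (2+10)/2 = 6.
E[X | machine 3] = (4+10)/2 = 7.
By the law of total expectation,
E[X] = (1/5)·(31/5) + (1/2)·(6) + (3/10)·(7) = 317/50.

317/50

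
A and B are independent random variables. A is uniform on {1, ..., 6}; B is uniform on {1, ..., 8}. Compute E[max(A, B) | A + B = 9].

37/6

Outcomes with A + B = 9: (1,8), (2,7), (3,6), (4,5), (5,4), (6,3), each with probability 1/48.
E[max(A, B) | A + B = 9] = (8 + 7 + 6 + 5 + 5 + 6) / 6 = 37/6.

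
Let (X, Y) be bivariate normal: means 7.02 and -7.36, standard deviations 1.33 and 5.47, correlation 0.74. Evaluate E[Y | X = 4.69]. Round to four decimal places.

-14.4513

For a bivariate normal, E[Y | X=x] = μ_Y + ρ·(σ_Y/σ_X)·(x − μ_X).
E[Y | X=4.69] = -7.36 + (0.74)·(5.47/1.33)·(4.69 − (7.02)) = -7.36 + (3.04346)·(-2.33) = -14.4513.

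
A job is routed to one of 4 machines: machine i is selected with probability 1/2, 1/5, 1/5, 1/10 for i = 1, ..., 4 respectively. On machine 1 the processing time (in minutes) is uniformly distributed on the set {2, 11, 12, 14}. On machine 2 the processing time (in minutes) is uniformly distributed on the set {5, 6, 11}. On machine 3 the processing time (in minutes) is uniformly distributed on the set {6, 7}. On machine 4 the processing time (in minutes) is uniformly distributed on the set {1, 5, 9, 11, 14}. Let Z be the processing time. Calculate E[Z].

E[Z | machine 1] = (2+11+12+14)/4 = 39/4.
E[Z | machine 2] = (5+6+11)/3 = 22/3.
E[Z | machine 3] = (6+7)/2 = 13/2.
E[Z | machine 4] = (1+5+9+11+14)/5 = 8.
E[Z] = (1/2)·(39/4) + (1/5)·(22/3) + (1/5)·(13/2) + (1/10)·(8) = 1013/120.

1013/120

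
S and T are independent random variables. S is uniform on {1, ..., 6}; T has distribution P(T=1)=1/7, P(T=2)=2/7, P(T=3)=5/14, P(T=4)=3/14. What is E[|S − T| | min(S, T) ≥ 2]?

31/20

P(min(S, T) ≥ 2) = 5/7.
Summing |S−T|·P(x,y) over outcomes with min(S, T) ≥ 2 gives 31/28.
E[|S − T| | min(S, T) ≥ 2] = (31/28) / (5/7) = 31/20.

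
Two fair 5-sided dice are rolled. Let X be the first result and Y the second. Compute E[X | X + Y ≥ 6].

P(X + Y ≥ 6) = 3/5.
Summing X·P(x,y) over outcomes with X + Y ≥ 6 gives 11/5.
E[X | X + Y ≥ 6] = (11/5) / (3/5) = 11/3.

11/3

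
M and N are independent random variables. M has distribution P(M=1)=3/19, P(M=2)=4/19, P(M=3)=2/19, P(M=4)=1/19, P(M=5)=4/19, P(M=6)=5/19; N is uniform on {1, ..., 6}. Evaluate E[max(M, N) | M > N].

P(M > N) = 26/57.
Summing max(M,N)·P(x,y) over outcomes with M > N gives 131/57.
E[max(M, N) | M > N] = (131/57) / (26/57) = 131/26.

131/26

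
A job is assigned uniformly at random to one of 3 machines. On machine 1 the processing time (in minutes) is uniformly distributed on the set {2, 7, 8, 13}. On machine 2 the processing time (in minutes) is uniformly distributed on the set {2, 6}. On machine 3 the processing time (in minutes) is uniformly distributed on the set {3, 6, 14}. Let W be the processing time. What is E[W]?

E[W | machine 1] = (2+7+8+13)/4 = 15/2.
E[W | machine 2] = (2+6)/2 = 4.
E[W | machine 3] = (3+6+14)/3 = 23/3.
E[W] = (1/3)·(15/2) + (1/3)·(4) + (1/3)·(23/3) = 115/18.

115/18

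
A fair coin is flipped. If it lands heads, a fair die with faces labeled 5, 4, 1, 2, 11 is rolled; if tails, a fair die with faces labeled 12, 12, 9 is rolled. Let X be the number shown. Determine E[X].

39/5

E[X | heads] = (5+4+1+2+11)/5 = 23/5.
E[X | tails] = (12+12+9)/3 = 11.
E[X] = (1/2)·(23/5) + (1/2)·(11) = 39/5.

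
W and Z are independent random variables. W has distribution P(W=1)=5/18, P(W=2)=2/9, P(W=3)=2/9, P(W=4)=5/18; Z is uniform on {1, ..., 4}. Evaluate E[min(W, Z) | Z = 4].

5/2

P(Z = 4) = 1/4.
Summing min(W,Z)·P(x,y) over outcomes with Z = 4 gives 5/8.
E[min(W, Z) | Z = 4] = (5/8) / (1/4) = 5/2.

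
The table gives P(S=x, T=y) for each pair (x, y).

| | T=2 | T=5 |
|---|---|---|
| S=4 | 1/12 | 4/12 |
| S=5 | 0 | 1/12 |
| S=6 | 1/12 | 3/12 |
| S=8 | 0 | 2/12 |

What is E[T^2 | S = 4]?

104/5

P(S = 4) = 5/12.
Σ T^2·P over the event = 4·(1/12) + 25·(4/12) = 26/3.
E[T^2 | S = 4] = (26/3) / (5/12) = 104/5.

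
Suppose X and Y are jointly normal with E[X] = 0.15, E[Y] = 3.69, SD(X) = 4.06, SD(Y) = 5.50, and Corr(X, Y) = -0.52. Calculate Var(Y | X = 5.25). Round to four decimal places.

Var(Y | X=x) = (1 − ρ²)·σ_Y².
Var(Y | X=5.25) = (5.50)²·(1 − (-0.52)²) = 30.25·0.7296 = 22.0704.

22.0704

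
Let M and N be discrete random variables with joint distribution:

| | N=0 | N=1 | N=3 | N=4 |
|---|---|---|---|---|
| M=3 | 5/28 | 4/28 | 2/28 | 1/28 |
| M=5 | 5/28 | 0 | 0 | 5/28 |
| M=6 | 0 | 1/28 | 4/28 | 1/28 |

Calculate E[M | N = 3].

5

P(N = 3) = 3/14.
Summing M·P(M=x,N=y) over the conditioning event gives 15/14.
E[M | N = 3] = (15/14) / (3/14) = 5.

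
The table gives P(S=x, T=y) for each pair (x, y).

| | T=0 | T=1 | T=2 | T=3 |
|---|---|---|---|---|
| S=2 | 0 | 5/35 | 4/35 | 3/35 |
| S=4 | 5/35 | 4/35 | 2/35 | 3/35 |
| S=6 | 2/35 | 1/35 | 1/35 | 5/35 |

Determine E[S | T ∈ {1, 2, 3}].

P(T ∈ {1, 2, 3}) = 4/5.
Summing S·P(S=x,T=y) over the conditioning event gives 102/35.
E[S | T ∈ {1, 2, 3}] = (102/35) / (4/5) = 51/14.

51/14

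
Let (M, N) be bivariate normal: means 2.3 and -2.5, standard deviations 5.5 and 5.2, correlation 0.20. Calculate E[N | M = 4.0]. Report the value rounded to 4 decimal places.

-2.1785

E[N | M=x] = μ_N + ρ(σ_N/σ_M)(x − μ_M) for jointly normal variables.
E[N | M=4.0] = -2.5 + (0.20)·(5.2/5.5)·(4.0 − (2.3)) = -2.5 + (0.18909)·(1.7) = -2.1785.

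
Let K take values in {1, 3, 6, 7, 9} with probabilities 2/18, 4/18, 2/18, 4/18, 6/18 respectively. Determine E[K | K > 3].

P(K > 3) = 2/3.
Σ over the event: 6·1/9 + 7·2/9 + 9·1/3 = 47/9.
E[K | K > 3] = (47/9) / (2/3) = 47/6.

47/6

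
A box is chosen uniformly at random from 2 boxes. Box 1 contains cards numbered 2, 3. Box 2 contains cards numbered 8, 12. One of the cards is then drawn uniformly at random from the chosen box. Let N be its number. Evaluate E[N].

E[N | box 1] = (2+3)/2 = 5/2.
E[N | box 2] = (8+12)/2 = 10.
E[N] = (1/2)·(5/2) + (1/2)·(10) = 25/4.

25/4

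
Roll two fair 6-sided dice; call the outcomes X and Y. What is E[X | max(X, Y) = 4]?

22/7

Outcomes with max(X, Y) = 4: (1,4), (2,4), (3,4), (4,1), (4,2), (4,3), (4,4), each with probability 1/36.
E[X | max(X, Y) = 4] = (1 + 2 + 3 + 4 + 4 + 4 + 4) / 7 = 22/7.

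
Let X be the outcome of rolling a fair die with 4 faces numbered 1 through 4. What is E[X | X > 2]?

7/2

Given X > 2, X is equally likely to be any of {3, 4}.
E[X | X > 2] = (3 + 4) / 2 = 7/2.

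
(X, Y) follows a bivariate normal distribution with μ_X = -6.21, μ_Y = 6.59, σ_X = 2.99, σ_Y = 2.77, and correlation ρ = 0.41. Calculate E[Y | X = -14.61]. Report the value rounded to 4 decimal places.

3.3994

For a bivariate normal, E[Y | X=x] = μ_Y + ρ·(σ_Y/σ_X)·(x − μ_X).
E[Y | X=-14.61] = 6.59 + (0.41)·(2.77/2.99)·(-14.61 − (-6.21)) = 6.59 + (0.37983)·(-8.4) = 3.3994.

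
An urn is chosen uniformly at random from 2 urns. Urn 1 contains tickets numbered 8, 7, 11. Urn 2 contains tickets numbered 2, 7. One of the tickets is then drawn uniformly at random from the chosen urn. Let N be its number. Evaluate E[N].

E[N | urn 1] = (8+7+11)/3 = 26/3.
E[N | urn 2] = (2+7)/2 = 9/2.
By the law of total expectation,
E[N] = (1/2)·(26/3) + (1/2)·(9/2) = 79/12.

79/12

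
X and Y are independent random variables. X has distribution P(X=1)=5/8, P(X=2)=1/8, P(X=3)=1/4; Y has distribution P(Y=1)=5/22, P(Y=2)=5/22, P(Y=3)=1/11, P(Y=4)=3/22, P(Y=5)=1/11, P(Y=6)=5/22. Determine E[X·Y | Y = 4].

13/2

P(Y = 4) = 3/22.
Summing XY·P(x,y) over outcomes with Y = 4 gives 39/44.
E[X·Y | Y = 4] = (39/44) / (3/22) = 13/2.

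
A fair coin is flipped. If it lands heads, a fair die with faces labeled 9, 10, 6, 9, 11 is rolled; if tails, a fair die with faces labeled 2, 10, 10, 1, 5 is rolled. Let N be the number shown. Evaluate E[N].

73/10

E[N | heads] = (9+10+6+9+11)/5 = 9.
E[N | tails] = (2+10+10+1+5)/5 = 28/5.
E[N] = (1/2)·(9) + (1/2)·(28/5) = 73/10.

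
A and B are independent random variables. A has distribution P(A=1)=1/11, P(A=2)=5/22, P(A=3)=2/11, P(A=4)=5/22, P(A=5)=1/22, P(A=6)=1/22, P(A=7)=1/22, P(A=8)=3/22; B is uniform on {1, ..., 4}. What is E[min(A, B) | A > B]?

P(A > B) = 13/22.
Summing min(A,B)·P(x,y) over outcomes with A > B gives 107/88.
E[min(A, B) | A > B] = (107/88) / (13/22) = 107/52.

107/52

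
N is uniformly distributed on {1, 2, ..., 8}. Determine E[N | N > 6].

Given N > 6, N is equally likely to be any of {7, 8}.
E[N | N > 6] = (7 + 8) / 2 = 15/2.

15/2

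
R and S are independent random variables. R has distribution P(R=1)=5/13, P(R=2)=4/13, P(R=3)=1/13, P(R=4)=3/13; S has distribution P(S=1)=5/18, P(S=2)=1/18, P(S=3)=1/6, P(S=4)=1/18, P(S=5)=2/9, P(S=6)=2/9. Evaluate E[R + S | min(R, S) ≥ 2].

771/104

P(min(R, S) ≥ 2) = 4/9.
Summing (R+S)·P(x,y) over outcomes with min(R, S) ≥ 2 gives 257/78.
E[R + S | min(R, S) ≥ 2] = (257/78) / (4/9) = 771/104.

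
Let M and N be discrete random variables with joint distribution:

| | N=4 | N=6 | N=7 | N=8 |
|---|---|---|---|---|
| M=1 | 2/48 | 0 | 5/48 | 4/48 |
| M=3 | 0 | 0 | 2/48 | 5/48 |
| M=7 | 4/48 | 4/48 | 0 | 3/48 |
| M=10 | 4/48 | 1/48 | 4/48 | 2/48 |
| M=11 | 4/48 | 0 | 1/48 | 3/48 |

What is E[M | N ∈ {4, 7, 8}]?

P(N ∈ {4, 7, 8}) = 43/48.
Summing M·P(M=x,N=y) over the conditioning event gives 269/48.
E[M | N ∈ {4, 7, 8}] = (269/48) / (43/48) = 269/43.

269/43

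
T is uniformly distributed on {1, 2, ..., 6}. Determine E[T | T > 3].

Given T > 3, T is equally likely to be any of {4, 5, 6}.
E[T | T > 3] = (4 + 5 + 6) / 3 = 5.

5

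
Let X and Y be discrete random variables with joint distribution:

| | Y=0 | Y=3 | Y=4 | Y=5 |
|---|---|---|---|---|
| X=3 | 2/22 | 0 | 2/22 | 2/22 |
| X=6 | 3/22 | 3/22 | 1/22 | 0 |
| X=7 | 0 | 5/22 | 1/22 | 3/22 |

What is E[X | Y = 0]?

P(Y = 0) = 5/22.
Σ X·P over the event = 3·(2/22) + 6·(3/22) = 12/11.
E[X | Y = 0] = (12/11) / (5/22) = 24/5.

24/5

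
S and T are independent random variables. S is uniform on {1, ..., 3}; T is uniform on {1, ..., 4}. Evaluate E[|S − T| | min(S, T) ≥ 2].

5/6

P(min(S, T) ≥ 2) = 1/2.
Summing |S−T|·P(x,y) over outcomes with min(S, T) ≥ 2 gives 5/12.
E[|S − T| | min(S, T) ≥ 2] = (5/12) / (1/2) = 5/6.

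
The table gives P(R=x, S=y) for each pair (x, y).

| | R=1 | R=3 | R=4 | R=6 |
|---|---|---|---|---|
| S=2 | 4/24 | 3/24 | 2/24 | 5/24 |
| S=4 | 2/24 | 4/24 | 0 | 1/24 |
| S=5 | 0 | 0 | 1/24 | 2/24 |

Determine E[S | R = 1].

P(R = 1) = 1/4.
Σ S·P over the event = 2·(4/24) + 4·(2/24) = 2/3.
E[S | R = 1] = (2/3) / (1/4) = 8/3.

8/3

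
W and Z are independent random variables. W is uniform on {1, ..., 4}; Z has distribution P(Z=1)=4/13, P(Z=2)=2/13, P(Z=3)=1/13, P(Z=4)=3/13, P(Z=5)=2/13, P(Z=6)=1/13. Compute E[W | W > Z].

54/17

P(W > Z) = 17/52.
Summing W·P(x,y) over outcomes with W > Z gives 27/26.
E[W | W > Z] = (27/26) / (17/52) = 54/17.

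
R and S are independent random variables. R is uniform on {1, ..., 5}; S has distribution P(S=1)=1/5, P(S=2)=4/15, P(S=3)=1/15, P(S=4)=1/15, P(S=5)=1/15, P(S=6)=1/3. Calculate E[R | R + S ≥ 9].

37/9

P(R + S ≥ 9) = 6/25.
Summing R·P(x,y) over outcomes with R + S ≥ 9 gives 74/75.
E[R | R + S ≥ 9] = (74/75) / (6/25) = 37/9.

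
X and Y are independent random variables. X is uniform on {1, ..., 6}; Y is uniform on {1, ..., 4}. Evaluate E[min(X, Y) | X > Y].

15/7

P(X > Y) = 7/12.
Summing min(X,Y)·P(x,y) over outcomes with X > Y gives 5/4.
E[min(X, Y) | X > Y] = (5/4) / (7/12) = 15/7.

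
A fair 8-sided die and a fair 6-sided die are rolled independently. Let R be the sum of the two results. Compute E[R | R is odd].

8

P(R is odd) = 1/2.
Σ over the event: 3·1/24 + 5·1/12 + 7·1/8 + 9·1/8 + 11·1/12 + 13·1/24 = 4.
E[R | R is odd] = (4) / (1/2) = 8.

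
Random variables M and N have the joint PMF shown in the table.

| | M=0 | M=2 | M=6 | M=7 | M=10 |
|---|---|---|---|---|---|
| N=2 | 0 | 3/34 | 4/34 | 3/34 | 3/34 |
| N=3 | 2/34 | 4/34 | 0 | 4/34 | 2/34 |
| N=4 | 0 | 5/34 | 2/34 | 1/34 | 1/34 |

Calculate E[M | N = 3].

P(N = 3) = 6/17.
Σ M·P over the event = 0·(2/34) + 2·(4/34) + 7·(4/34) + 10·(2/34) = 28/17.
E[M | N = 3] = (28/17) / (6/17) = 14/3.

14/3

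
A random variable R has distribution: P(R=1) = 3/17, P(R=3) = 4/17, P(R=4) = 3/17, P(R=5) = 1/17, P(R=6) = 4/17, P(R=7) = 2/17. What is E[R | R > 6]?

P(R > 6) = 2/17.
Σ over the event: 7·2/17 = 14/17.
E[R | R > 6] = (14/17) / (2/17) = 7.

7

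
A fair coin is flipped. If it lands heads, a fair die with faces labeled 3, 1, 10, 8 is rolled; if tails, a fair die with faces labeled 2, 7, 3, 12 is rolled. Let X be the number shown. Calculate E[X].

E[X | heads] = (3+1+10+8)/4 = 11/2.
E[X | tails] = (2+7+3+12)/4 = 6.
E[X] = (1/2)·(11/2) + (1/2)·(6) = 23/4.

23/4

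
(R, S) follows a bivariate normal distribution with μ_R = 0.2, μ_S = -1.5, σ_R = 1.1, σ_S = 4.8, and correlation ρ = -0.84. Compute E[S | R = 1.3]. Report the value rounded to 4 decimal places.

-5.5320

For a bivariate normal, E[S | R=x] = μ_S + ρ·(σ_S/σ_R)·(x − μ_R).
E[S | R=1.3] = -1.5 + (-0.84)·(4.8/1.1)·(1.3 − (0.2)) = -1.5 + (-3.66545)·(1.1) = -5.5320.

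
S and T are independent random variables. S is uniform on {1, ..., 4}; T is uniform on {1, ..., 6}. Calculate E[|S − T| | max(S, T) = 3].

6/5

Outcomes with max(S, T) = 3: (1,3), (2,3), (3,1), (3,2), (3,3), each with probability 1/24.
E[|S − T| | max(S, T) = 3] = (2 + 1 + 2 + 1 + 0) / 5 = 6/5.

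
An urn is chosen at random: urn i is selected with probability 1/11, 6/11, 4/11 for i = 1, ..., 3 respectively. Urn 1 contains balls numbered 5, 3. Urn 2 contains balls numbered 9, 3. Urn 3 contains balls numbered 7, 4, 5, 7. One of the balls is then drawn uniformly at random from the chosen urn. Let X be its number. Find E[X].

63/11

E[X | urn 1] = (5+3)/2 = 4.
E[X | urn 2] = (9+3)/2 = 6.
E[X | urn 3] = (7+4+5+7)/4 = 23/4.
E[X] = (1/11)·(4) + (6/11)·(6) + (4/11)·(23/4) = 63/11.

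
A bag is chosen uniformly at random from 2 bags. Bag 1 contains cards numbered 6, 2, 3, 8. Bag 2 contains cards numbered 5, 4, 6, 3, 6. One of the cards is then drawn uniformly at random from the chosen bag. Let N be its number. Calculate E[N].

191/40

E[N | bag 1] = (6+2+3+8)/4 = 19/4.
E[N | bag 2] = (5+4+6+3+6)/5 = 24/5.
E[N] = (1/2)·(19/4) + (1/2)·(24/5) = 191/40.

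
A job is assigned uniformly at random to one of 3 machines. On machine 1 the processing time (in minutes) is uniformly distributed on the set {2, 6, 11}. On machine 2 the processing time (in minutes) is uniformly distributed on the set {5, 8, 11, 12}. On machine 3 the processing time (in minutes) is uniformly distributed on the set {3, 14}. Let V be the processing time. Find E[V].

143/18

E[V | machine 1] = (2+6+11)/3 = 19/3.
E[V | machine 2] = (5+8+11+12)/4 = 9.
E[V | machine 3] = (3+14)/2 = 17/2.
By the law of total expectation,
E[V] = (1/3)·(19/3) + (1/3)·(9) + (1/3)·(17/2) = 143/18.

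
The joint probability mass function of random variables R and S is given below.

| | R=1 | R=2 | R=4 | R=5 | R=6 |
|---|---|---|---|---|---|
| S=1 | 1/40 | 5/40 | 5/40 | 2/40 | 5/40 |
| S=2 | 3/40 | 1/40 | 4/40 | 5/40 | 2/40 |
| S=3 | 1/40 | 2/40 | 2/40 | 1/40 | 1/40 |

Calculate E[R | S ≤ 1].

P(S ≤ 1) = 9/20.
Σ R·P over the event = 1·(1/40) + 2·(5/40) + 4·(5/40) + 5·(2/40) + 6·(5/40) = 71/40.
E[R | S ≤ 1] = (71/40) / (9/20) = 71/18.

71/18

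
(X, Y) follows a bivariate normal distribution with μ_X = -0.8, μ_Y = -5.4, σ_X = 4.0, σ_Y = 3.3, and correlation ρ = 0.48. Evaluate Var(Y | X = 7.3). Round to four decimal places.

8.3809

Var(Y | X=x) = (1 − ρ²)·σ_Y².
Var(Y | X=7.3) = (3.3)²·(1 − (0.48)²) = 10.89·0.7696 = 8.3809.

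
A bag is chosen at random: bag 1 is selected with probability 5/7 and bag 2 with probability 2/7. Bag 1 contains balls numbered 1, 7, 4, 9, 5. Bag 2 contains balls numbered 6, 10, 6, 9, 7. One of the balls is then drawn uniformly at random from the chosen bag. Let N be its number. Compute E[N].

206/35

E[N | bag 1] = (1+7+4+9+5)/5 = 26/5.
E[N | bag 2] = (6+10+6+9+7)/5 = 38/5.
By the law of total expectation,
E[N] = (5/7)·(26/5) + (2/7)·(38/5) = 206/35.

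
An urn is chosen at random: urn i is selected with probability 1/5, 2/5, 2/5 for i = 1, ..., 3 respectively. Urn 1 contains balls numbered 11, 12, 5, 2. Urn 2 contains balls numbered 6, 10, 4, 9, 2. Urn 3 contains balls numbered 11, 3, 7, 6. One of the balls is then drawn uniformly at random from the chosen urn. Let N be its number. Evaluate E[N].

167/25

E[N | urn 1] = (11+12+5+2)/4 = 15/2.
E[N | urn 2] = (6+10+4+9+2)/5 = 31/5.
E[N | urn 3] = (11+3+7+6)/4 = 27/4.
By the law of total expectation,
E[N] = (1/5)·(15/2) + (2/5)·(31/5) + (2/5)·(27/4) = 167/25.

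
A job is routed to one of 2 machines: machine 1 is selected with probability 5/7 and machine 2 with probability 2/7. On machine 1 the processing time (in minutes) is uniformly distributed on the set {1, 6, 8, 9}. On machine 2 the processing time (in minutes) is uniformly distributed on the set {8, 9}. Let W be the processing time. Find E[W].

E[W | machine 1] = (1+6+8+9)/4 = 6.
E[W | machine 2] = (8+9)/2 = 17/2.
E[W] = (5/7)·(6) + (2/7)·(17/2) = 47/7.

47/7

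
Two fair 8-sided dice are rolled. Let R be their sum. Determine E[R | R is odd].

9

P(R is odd) = 1/2.
Σ over the event: 3·1/32 + 5·1/16 + 7·3/32 + 9·1/8 + 11·3/32 + 13·1/16 + 15·1/32 = 9/2.
E[R | R is odd] = (9/2) / (1/2) = 9.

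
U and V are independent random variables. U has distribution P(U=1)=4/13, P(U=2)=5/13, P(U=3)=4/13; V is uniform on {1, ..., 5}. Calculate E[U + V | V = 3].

P(V = 3) = 1/5.
Summing (U+V)·P(x,y) over outcomes with V = 3 gives 1.
E[U + V | V = 3] = (1) / (1/5) = 5.

5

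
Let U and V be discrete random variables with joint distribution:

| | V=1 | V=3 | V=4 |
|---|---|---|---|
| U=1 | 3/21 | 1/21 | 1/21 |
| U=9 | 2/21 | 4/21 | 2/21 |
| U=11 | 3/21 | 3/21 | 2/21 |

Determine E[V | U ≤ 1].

2

P(U ≤ 1) = 5/21.
Σ V·P over the event = 1·(3/21) + 3·(1/21) + 4·(1/21) = 10/21.
E[V | U ≤ 1] = (10/21) / (5/21) = 2.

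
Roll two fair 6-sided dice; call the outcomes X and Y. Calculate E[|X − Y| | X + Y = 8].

12/5

Outcomes with X + Y = 8: (2,6), (3,5), (4,4), (5,3), (6,2), each with probability 1/36.
E[|X − Y| | X + Y = 8] = (4 + 2 + 0 + 2 + 4) / 5 = 12/5.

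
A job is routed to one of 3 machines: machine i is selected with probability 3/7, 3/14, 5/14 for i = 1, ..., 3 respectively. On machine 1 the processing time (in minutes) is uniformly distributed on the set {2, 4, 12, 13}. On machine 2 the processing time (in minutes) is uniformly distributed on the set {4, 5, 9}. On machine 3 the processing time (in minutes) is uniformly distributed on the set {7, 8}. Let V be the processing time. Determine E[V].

E[V | machine 1] = (2+4+12+13)/4 = 31/4.
E[V | machine 2] = (4+5+9)/3 = 6.
E[V | machine 3] = (7+8)/2 = 15/2.
E[V] = (3/7)·(31/4) + (3/14)·(6) + (5/14)·(15/2) = 51/7.

51/7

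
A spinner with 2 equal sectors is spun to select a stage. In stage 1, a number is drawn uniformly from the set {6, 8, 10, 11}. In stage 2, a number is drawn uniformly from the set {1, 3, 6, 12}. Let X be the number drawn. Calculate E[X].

57/8

E[X | stage 1] = (6+8+10+11)/4 = 35/4.
E[X | stage 2] = (1+3+6+12)/4 = 11/2.
By the law of total expectation,
E[X] = (1/2)·(35/4) + (1/2)·(11/2) = 57/8.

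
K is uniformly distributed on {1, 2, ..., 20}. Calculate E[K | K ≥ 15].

Given K ≥ 15, K is equally likely to be any of {15, 16, 17, 18, 19, 20}.
E[K | K ≥ 15] = (15 + 16 + 17 + 18 + 19 + 20) / 6 = 35/2.

35/2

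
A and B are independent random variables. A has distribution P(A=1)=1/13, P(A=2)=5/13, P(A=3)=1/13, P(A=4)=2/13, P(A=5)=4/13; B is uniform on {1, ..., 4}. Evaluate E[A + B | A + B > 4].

P(A + B > 4) = 19/26.
Summing (A+B)·P(x,y) over outcomes with A + B > 4 gives 125/26.
E[A + B | A + B > 4] = (125/26) / (19/26) = 125/19.

125/19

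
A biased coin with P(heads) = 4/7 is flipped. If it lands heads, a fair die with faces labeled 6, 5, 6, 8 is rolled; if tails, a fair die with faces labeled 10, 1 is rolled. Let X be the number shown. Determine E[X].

83/14

E[X | heads] = (6+5+6+8)/4 = 25/4.
E[X | tails] = (10+1)/2 = 11/2.
E[X] = (4/7)·(25/4) + (3/7)·(11/2) = 83/14.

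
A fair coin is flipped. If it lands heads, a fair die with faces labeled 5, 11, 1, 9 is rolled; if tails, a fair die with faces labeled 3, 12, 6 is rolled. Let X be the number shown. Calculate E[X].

27/4

E[X | heads] = (5+11+1+9)/4 = 13/2.
E[X | tails] = (3+12+6)/3 = 7.
By the law of total expectation,
E[X] = (1/2)·(13/2) + (1/2)·(7) = 27/4.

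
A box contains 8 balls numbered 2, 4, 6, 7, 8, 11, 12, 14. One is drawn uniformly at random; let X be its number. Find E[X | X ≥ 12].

13

P(X ≥ 12) = 1/4.
Σ over the event: 12·1/8 + 14·1/8 = 13/4.
E[X | X ≥ 12] = (13/4) / (1/4) = 13.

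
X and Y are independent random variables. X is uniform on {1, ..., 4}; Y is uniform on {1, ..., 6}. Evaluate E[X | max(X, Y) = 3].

12/5

Outcomes with max(X, Y) = 3: (1,3), (2,3), (3,1), (3,2), (3,3), each with probability 1/24.
E[X | max(X, Y) = 3] = (1 + 2 + 3 + 3 + 3) / 5 = 12/5.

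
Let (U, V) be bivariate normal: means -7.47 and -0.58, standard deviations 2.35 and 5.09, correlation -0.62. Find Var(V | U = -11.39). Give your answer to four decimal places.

The conditional variance in a bivariate normal is σ_V²(1 − ρ²), independent of x.
Var(V | U=-11.39) = (5.09)²·(1 − (-0.62)²) = 25.9081·0.6156 = 15.9490.

15.9490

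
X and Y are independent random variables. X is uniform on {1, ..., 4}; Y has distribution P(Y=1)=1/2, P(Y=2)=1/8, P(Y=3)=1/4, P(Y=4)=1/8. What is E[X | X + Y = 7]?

P(X + Y = 7) = 3/32.
Summing X·P(x,y) over outcomes with X + Y = 7 gives 11/32.
E[X | X + Y = 7] = (11/32) / (3/32) = 11/3.

11/3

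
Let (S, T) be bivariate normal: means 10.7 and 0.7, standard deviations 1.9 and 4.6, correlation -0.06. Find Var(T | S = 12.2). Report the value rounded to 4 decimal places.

The conditional variance in a bivariate normal is σ_T²(1 − ρ²), independent of x.
Var(T | S=12.2) = (4.6)²·(1 − (-0.06)²) = 21.16·0.9964 = 21.0838.

21.0838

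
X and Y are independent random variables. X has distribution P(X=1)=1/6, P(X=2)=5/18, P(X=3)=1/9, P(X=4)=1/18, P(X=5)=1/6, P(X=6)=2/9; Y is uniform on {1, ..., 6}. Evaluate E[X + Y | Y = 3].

58/9

P(Y = 3) = 1/6.
Summing (X+Y)·P(x,y) over outcomes with Y = 3 gives 29/27.
E[X + Y | Y = 3] = (29/27) / (1/6) = 58/9.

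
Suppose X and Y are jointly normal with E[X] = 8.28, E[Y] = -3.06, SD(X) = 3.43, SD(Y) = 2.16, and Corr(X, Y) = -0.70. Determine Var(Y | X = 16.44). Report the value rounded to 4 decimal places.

Var(Y | X=x) = (1 − ρ²)·σ_Y².
Var(Y | X=16.44) = (2.16)²·(1 − (-0.70)²) = 4.6656·0.51 = 2.3795.

2.3795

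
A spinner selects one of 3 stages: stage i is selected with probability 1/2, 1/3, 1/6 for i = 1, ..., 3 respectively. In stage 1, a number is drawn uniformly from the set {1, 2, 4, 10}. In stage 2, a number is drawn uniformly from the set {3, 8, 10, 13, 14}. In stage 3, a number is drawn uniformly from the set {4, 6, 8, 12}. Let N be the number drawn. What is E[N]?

E[N | stage 1] = (1+2+4+10)/4 = 17/4.
E[N | stage 2] = (3+8+10+13+14)/5 = 48/5.
E[N | stage 3] = (4+6+8+12)/4 = 15/2.
E[N] = (1/2)·(17/4) + (1/3)·(48/5) + (1/6)·(15/2) = 263/40.

263/40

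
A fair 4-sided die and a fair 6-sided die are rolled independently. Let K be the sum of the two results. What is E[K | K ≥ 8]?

P(K ≥ 8) = 1/4.
Σ over the event: 8·1/8 + 9·1/12 + 10·1/24 = 13/6.
E[K | K ≥ 8] = (13/6) / (1/4) = 26/3.

26/3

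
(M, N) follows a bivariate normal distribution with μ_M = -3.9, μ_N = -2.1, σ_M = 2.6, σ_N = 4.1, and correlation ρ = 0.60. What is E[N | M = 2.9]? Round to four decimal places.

4.3338

For a bivariate normal, E[N | M=x] = μ_N + ρ·(σ_N/σ_M)·(x − μ_M).
E[N | M=2.9] = -2.1 + (0.60)·(4.1/2.6)·(2.9 − (-3.9)) = -2.1 + (0.94615)·(6.8) = 4.3338.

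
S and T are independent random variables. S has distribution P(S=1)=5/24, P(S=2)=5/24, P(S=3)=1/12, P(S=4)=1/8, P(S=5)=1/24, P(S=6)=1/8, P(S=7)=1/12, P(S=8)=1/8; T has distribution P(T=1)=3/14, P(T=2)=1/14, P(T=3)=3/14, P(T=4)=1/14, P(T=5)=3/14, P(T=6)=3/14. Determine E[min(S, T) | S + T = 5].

48/31

P(S + T = 5) = 31/336.
Summing min(S,T)·P(x,y) over outcomes with S + T = 5 gives 1/7.
E[min(S, T) | S + T = 5] = (1/7) / (31/336) = 48/31.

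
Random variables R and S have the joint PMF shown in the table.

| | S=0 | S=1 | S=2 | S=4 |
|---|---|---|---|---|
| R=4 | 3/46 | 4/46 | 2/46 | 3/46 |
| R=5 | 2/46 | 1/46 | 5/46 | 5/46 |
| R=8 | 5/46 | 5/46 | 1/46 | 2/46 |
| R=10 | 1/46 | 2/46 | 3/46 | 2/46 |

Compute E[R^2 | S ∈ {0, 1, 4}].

P(S ∈ {0, 1, 4}) = 35/46.
Summing R^2·P(R=x,S=y) over the conditioning event gives 814/23.
E[R^2 | S ∈ {0, 1, 4}] = (814/23) / (35/46) = 1628/35.

1628/35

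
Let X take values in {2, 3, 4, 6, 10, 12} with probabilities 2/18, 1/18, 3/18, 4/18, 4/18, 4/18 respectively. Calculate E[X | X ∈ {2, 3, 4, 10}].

59/10

P(X ∈ {2, 3, 4, 10}) = 5/9.
Σ over the event: 2·1/9 + 3·1/18 + 4·1/6 + 10·2/9 = 59/18.
E[X | X ∈ {2, 3, 4, 10}] = (59/18) / (5/9) = 59/10.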